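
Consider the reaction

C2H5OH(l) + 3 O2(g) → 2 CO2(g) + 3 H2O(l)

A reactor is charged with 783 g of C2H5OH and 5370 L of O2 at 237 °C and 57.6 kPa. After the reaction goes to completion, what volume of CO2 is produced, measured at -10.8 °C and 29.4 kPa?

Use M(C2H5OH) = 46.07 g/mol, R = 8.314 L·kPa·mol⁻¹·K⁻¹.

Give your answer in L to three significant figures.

n(C2H5OH) = 783 / 46.07 = 17.00 mol
n(O2) = PV/RT = (57.6 × 5370) / (8.314 × 510.15) = 72.93 mol
For 17.00 mol C2H5OH, stoichiometry requires (3/1) × 17.00 = 51.00 mol O2; 72.93 mol is available, so C2H5OH is limiting.
n(CO2) = (2/1) × 17.00 = 34.00 mol
V(CO2) = nRT/P = 34.00 × 8.314 × 262.35 / 29.4 = 2522 L

2520 L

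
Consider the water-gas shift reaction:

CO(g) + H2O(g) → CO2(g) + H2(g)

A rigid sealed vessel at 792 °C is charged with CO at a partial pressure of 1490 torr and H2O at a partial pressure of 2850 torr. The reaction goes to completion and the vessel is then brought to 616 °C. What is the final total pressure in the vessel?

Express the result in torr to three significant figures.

3620 torr

With V and T fixed, P_i ∝ n_i, so the mole ratios apply directly to partial pressures at 792 °C.
P(H2O) required for 1490 torr of CO = (1/1) × 1490 = 1490 torr; available 2850 torr, so CO is limiting.
P(H2O) remaining = 2850 − (1/1) × 1490 = 1360 torr
P(gaseous products) = (1+1)/1 × 1490 = 2980 torr
P_total at 792 °C = 1360 + 2980 = 4340 torr
Scaling to 616 °C: P = 4340 × 889.15/1065.15 = 3623 torr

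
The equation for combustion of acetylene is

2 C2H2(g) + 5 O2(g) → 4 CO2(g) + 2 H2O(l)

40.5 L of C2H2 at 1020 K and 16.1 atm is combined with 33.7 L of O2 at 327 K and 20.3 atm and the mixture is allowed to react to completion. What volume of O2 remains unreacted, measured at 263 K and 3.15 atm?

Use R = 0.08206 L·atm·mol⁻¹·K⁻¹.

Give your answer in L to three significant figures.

n(C2H2) = PV/RT = (16.1 × 40.5) / (0.08206 × 1020) = 7.790 mol
n(O2) = PV/RT = (20.3 × 33.7) / (0.08206 × 327) = 25.49 mol
For 7.790 mol C2H2, stoichiometry requires (5/2) × 7.790 = 19.48 mol O2; 25.49 mol is available, so C2H2 is limiting.
n(O2) consumed = (5/2) × 7.790 = 19.48 mol; remaining = 25.49 − 19.48 = 6.010 mol
V(O2) = nRT/P = 6.010 × 0.08206 × 263 / 3.15 = 41.18 L

41.2 L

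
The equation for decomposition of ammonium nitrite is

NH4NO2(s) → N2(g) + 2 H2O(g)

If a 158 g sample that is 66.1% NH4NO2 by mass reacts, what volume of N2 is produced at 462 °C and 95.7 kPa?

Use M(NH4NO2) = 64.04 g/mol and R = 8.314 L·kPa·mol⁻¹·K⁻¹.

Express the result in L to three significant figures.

104 L

mass of NH4NO2 = 158 × 66.1/100 = 104.4 g
n(NH4NO2) = 104.4 / 64.04 = 1.630 mol
n(N2) = (1/1) × 1.630 = 1.630 mol
V = nRT/P = 1.630 × 8.314 × 735.15 / 95.7 = 104.1 L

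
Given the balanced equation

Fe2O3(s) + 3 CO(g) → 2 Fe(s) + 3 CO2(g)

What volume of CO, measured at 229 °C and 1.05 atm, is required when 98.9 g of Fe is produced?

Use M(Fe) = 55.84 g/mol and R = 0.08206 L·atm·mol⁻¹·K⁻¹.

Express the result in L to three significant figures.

104 L

n(Fe) = 98.90 / 55.84 = 1.771 mol
n(CO) = (3/2) × 1.771 = 2.656 mol
V = nRT/P = 2.656 × 0.08206 × 502.15 / 1.05 = 104.2 L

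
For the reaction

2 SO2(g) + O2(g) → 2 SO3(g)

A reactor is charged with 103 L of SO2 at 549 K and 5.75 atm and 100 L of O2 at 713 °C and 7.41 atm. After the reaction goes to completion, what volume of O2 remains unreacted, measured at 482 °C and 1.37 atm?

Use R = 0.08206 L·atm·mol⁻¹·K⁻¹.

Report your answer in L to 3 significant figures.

n(SO2) = PV/RT = (5.75 × 103) / (0.08206 × 549) = 13.15 mol
n(O2) = PV/RT = (7.41 × 100) / (0.08206 × 986.15) = 9.157 mol
For 13.15 mol SO2, stoichiometry requires (1/2) × 13.15 = 6.575 mol O2; 9.157 mol is available, so SO2 is limiting.
n(O2) consumed = (1/2) × 13.15 = 6.575 mol; remaining = 9.157 − 6.575 = 2.582 mol
V(O2) = nRT/P = 2.582 × 0.08206 × 755.15 / 1.37 = 116.8 L

117 L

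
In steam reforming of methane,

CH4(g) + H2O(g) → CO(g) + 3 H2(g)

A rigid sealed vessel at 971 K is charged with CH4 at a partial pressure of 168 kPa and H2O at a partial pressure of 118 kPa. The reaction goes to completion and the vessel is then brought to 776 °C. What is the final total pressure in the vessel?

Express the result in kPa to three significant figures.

564 kPa

At constant V, partial pressures at 971 K are proportional to moles, so apply stoichiometry directly to pressures.
P(H2O) required for 168 kPa of CH4 = (1/1) × 168 = 168.0 kPa; available 118 kPa, so H2O is limiting.
P(CH4) remaining = 168 − (1/1) × 118 = 50.00 kPa
P(gaseous products) = (1+3)/1 × 118 = 472.0 kPa
P_total at 971 K = 50.00 + 472.0 = 522.0 kPa
Scaling to 776 °C: P = 522.0 × 1049.15/971 = 564.0 kPa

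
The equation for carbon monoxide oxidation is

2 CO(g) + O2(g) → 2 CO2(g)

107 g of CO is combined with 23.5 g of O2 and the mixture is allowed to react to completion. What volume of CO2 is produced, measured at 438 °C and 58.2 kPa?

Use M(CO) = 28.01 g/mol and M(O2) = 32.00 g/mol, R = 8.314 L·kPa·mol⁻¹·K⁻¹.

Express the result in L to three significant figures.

n(CO) = 107 / 28.01 = 3.820 mol
n(O2) = 23.5 / 32.00 = 0.7344 mol
For 3.820 mol CO, stoichiometry requires (1/2) × 3.820 = 1.910 mol O2; 0.7344 mol is available, so O2 is limiting.
n(CO2) = (2/1) × 0.7344 = 1.469 mol
V(CO2) = nRT/P = 1.469 × 8.314 × 711.15 / 58.2 = 149.2 L

149 L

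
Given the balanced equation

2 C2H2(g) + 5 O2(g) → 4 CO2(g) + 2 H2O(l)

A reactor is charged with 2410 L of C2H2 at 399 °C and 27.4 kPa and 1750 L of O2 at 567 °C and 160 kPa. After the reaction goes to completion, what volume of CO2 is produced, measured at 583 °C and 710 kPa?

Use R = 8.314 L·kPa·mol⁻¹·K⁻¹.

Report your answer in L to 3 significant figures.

n(C2H2) = PV/RT = (27.4 × 2410) / (8.314 × 672.15) = 11.82 mol
n(O2) = PV/RT = (160 × 1750) / (8.314 × 840.15) = 40.09 mol
For 11.82 mol C2H2, stoichiometry requires (5/2) × 11.82 = 29.55 mol O2; 40.09 mol is available, so C2H2 is limiting.
n(CO2) = (4/2) × 11.82 = 23.64 mol
V(CO2) = nRT/P = 23.64 × 8.314 × 856.15 / 710 = 237.0 L

237 L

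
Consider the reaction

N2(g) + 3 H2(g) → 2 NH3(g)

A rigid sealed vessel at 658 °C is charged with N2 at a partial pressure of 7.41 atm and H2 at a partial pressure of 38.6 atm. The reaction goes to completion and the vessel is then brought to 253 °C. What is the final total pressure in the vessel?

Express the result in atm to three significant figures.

17.6 atm

At constant V, partial pressures at 658 °C are proportional to moles, so apply stoichiometry directly to pressures.
P(H2) required for 7.41 atm of N2 = (3/1) × 7.41 = 22.23 atm; available 38.6 atm, so N2 is limiting.
P(H2) remaining = 38.6 − (3/1) × 7.41 = 16.37 atm
P(gaseous products) = (2)/1 × 7.41 = 14.82 atm
P_total at 658 °C = 16.37 + 14.82 = 31.19 atm
Scaling to 253 °C: P = 31.19 × 526.15/931.15 = 17.62 atm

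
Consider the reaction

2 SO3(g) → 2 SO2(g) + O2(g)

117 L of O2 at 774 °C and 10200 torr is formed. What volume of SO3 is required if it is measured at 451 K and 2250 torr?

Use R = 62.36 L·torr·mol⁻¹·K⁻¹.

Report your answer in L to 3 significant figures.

457 L

n(O2) = PV/RT = (10200 × 117) / (62.36 × 1047.15) = 18.28 mol
n(SO3) = (2/1) × 18.28 = 36.56 mol
V = nRT/P = 36.56 × 62.36 × 451 / 2250 = 457.0 L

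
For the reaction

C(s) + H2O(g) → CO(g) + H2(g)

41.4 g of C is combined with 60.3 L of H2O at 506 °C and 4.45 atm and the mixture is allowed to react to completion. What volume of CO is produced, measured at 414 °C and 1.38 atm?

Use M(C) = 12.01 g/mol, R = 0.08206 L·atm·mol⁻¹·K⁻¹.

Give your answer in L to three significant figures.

n(C) = 41.4 / 12.01 = 3.447 mol
n(H2O) = PV/RT = (4.45 × 60.3) / (0.08206 × 779.15) = 4.197 mol
For 3.447 mol C, stoichiometry requires (1/1) × 3.447 = 3.447 mol H2O; 4.197 mol is available, so C is limiting.
n(CO) = (1/1) × 3.447 = 3.447 mol
V(CO) = nRT/P = 3.447 × 0.08206 × 687.15 / 1.38 = 140.8 L

141 L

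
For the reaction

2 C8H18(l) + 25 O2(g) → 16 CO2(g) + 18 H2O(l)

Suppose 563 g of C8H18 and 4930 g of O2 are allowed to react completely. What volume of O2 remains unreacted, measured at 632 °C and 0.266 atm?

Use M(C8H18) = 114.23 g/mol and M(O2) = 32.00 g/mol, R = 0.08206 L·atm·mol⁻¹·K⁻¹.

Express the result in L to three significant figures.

n(C8H18) = 563 / 114.23 = 4.929 mol
n(O2) = 4930 / 32.00 = 154.1 mol
For 4.929 mol C8H18, stoichiometry requires (25/2) × 4.929 = 61.61 mol O2; 154.1 mol is available, so C8H18 is limiting.
n(O2) consumed = (25/2) × 4.929 = 61.61 mol; remaining = 154.1 − 61.61 = 92.49 mol
V(O2) = nRT/P = 92.49 × 0.08206 × 905.15 / 0.266 = 25830 L

25800 L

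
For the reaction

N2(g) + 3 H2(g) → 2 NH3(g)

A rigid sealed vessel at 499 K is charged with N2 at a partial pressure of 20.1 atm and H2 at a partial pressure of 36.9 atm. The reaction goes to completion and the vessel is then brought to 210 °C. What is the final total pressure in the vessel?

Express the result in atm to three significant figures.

31.4 atm

At constant V, partial pressures at 499 K are proportional to moles, so apply stoichiometry directly to pressures.
P(H2) required for 20.1 atm of N2 = (3/1) × 20.1 = 60.30 atm; available 36.9 atm, so H2 is limiting.
P(N2) remaining = 20.1 − (1/3) × 36.9 = 7.800 atm
P(gaseous products) = (2)/3 × 36.9 = 24.60 atm
P_total at 499 K = 7.800 + 24.60 = 32.40 atm
Scaling to 210 °C: P = 32.40 × 483.15/499 = 31.37 atm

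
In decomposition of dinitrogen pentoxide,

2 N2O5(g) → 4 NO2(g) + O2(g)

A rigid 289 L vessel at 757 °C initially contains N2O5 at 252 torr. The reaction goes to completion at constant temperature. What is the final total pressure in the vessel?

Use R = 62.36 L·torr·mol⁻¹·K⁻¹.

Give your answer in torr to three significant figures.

At constant T and V, P ∝ n(gas): 2 mol gas → 5 mol gas.
P_final = (5/2) × 252 = 630.0 torr

630 torr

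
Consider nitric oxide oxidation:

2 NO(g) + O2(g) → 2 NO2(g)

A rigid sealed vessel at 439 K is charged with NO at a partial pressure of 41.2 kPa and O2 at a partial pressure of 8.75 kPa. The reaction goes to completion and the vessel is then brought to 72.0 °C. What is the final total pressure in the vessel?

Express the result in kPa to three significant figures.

Because the vessel is rigid and T is held at 439 K, work the stoichiometry in partial pressures (P_i = n_iRT/V).
P(O2) required for 41.2 kPa of NO = (1/2) × 41.2 = 20.60 kPa; available 8.75 kPa, so O2 is limiting.
P(NO) remaining = 41.2 − (2/1) × 8.75 = 23.70 kPa
P(gaseous products) = (2)/1 × 8.75 = 17.50 kPa
P_total at 439 K = 23.70 + 17.50 = 41.20 kPa
Scaling to 72.0 °C: P = 41.20 × 345.15/439 = 32.39 kPa

32.4 kPa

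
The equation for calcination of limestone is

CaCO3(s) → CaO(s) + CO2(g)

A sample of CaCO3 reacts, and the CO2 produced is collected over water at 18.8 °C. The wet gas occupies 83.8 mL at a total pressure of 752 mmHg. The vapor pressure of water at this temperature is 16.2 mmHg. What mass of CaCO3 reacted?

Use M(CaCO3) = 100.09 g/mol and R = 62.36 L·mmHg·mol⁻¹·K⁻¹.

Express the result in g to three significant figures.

P(CO2) = 752 − 16.2 = 735.8 mmHg
n(CO2) = PV/RT = (735.8 × 0.08380) / (62.36 × 291.95) = 0.003387 mol
n(CaCO3) = (1/1) × 0.003387 = 0.003387 mol
m(CaCO3) = 0.003387 × 100.09 = 0.3390 g

0.339 g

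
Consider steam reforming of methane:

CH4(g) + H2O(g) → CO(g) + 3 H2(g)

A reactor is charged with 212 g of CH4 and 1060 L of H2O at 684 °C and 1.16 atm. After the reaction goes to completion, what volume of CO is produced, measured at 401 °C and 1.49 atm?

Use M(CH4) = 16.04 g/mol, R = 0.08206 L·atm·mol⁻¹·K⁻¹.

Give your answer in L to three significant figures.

491 L

n(CH4) = 212 / 16.04 = 13.22 mol
n(H2O) = PV/RT = (1.16 × 1060) / (0.08206 × 957.15) = 15.65 mol
For 13.22 mol CH4, stoichiometry requires (1/1) × 13.22 = 13.22 mol H2O; 15.65 mol is available, so CH4 is limiting.
n(CO) = (1/1) × 13.22 = 13.22 mol
V(CO) = nRT/P = 13.22 × 0.08206 × 674.15 / 1.49 = 490.8 L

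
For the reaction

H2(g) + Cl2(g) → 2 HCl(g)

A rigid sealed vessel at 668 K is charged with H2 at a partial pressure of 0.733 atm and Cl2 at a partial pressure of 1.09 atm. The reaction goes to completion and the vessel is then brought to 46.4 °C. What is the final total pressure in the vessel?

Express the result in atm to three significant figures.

At constant V, partial pressures at 668 K are proportional to moles, so apply stoichiometry directly to pressures.
P(Cl2) required for 0.733 atm of H2 = (1/1) × 0.733 = 0.7330 atm; available 1.09 atm, so H2 is limiting.
P(Cl2) remaining = 1.09 − (1/1) × 0.733 = 0.3570 atm
P(gaseous products) = (2)/1 × 0.733 = 1.466 atm
P_total at 668 K = 0.3570 + 1.466 = 1.823 atm
Scaling to 46.4 °C: P = 1.823 × 319.55/668 = 0.8721 atm

0.872 atm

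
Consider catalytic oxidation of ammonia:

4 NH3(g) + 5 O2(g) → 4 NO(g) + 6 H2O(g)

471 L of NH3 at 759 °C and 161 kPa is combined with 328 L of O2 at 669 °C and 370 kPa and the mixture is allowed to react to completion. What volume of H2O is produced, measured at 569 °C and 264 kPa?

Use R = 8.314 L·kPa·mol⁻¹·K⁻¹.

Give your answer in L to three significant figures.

n(NH3) = PV/RT = (161 × 471) / (8.314 × 1032.15) = 8.837 mol
n(O2) = PV/RT = (370 × 328) / (8.314 × 942.15) = 15.49 mol
For 8.837 mol NH3, stoichiometry requires (5/4) × 8.837 = 11.05 mol O2; 15.49 mol is available, so NH3 is limiting.
n(H2O) = (6/4) × 8.837 = 13.26 mol
V(H2O) = nRT/P = 13.26 × 8.314 × 842.15 / 264 = 351.7 L

352 L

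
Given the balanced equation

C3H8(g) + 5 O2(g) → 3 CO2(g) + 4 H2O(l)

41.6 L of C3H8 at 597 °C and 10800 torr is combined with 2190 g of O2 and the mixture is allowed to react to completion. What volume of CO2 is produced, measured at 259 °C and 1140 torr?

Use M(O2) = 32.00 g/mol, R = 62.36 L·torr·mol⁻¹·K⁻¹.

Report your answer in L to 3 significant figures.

n(C3H8) = PV/RT = (10800 × 41.6) / (62.36 × 870.15) = 8.280 mol
n(O2) = 2190 / 32.00 = 68.44 mol
For 8.280 mol C3H8, stoichiometry requires (5/1) × 8.280 = 41.40 mol O2; 68.44 mol is available, so C3H8 is limiting.
n(CO2) = (3/1) × 8.280 = 24.84 mol
V(CO2) = nRT/P = 24.84 × 62.36 × 532.15 / 1140 = 723.1 L

723 L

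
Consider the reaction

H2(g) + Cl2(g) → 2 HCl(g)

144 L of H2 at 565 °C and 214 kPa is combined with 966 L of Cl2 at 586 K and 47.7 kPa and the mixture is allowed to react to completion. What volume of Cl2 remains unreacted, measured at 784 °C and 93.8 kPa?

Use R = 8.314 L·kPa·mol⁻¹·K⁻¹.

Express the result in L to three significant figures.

472 L

n(H2) = PV/RT = (214 × 144) / (8.314 × 838.15) = 4.422 mol
n(Cl2) = PV/RT = (47.7 × 966) / (8.314 × 586) = 9.458 mol
For 4.422 mol H2, stoichiometry requires (1/1) × 4.422 = 4.422 mol Cl2; 9.458 mol is available, so H2 is limiting.
n(Cl2) consumed = (1/1) × 4.422 = 4.422 mol; remaining = 9.458 − 4.422 = 5.036 mol
V(Cl2) = nRT/P = 5.036 × 8.314 × 1057.15 / 93.8 = 471.9 L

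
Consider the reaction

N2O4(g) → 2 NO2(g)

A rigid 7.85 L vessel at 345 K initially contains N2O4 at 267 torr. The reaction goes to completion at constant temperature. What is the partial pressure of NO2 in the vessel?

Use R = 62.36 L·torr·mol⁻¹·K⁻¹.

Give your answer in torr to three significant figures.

n(N2O4)₀ = PV/RT = (267 × 7.85) / (62.36 × 345) = 0.09742 mol
n(NO2) = (2/1) × 0.09742 = 0.1948 mol
P(NO2) = nRT/V = 0.1948 × 62.36 × 345 / 7.85 = 533.9 torr

534 torr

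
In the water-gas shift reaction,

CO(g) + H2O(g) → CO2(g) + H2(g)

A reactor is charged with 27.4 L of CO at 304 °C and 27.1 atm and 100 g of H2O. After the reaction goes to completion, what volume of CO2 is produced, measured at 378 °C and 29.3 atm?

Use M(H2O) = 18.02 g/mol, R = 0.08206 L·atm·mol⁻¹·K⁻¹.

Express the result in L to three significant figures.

10.1 L

n(CO) = PV/RT = (27.1 × 27.4) / (0.08206 × 577.15) = 15.68 mol
n(H2O) = 100 / 18.02 = 5.549 mol
For 15.68 mol CO, stoichiometry requires (1/1) × 15.68 = 15.68 mol H2O; 5.549 mol is available, so H2O is limiting.
n(CO2) = (1/1) × 5.549 = 5.549 mol
V(CO2) = nRT/P = 5.549 × 0.08206 × 651.15 / 29.3 = 10.12 L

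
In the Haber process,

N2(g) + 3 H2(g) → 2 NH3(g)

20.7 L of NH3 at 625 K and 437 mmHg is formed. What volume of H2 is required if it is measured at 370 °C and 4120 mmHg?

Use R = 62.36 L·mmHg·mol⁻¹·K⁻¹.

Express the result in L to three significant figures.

n(NH3) = PV/RT = (437 × 20.7) / (62.36 × 625) = 0.2321 mol
n(H2) = (3/2) × 0.2321 = 0.3482 mol
V = nRT/P = 0.3482 × 62.36 × 643.15 / 4120 = 3.390 L

3.39 L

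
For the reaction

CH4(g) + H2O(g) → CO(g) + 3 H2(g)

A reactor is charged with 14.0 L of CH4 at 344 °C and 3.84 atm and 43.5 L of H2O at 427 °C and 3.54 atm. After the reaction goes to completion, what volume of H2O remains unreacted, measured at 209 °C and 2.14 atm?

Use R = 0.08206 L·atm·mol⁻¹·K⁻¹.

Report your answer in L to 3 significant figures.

29.9 L

n(CH4) = PV/RT = (3.84 × 14.0) / (0.08206 × 617.15) = 1.062 mol
n(H2O) = PV/RT = (3.54 × 43.5) / (0.08206 × 700.15) = 2.680 mol
For 1.062 mol CH4, stoichiometry requires (1/1) × 1.062 = 1.062 mol H2O; 2.680 mol is available, so CH4 is limiting.
n(H2O) consumed = (1/1) × 1.062 = 1.062 mol; remaining = 2.680 − 1.062 = 1.618 mol
V(H2O) = nRT/P = 1.618 × 0.08206 × 482.15 / 2.14 = 29.91 L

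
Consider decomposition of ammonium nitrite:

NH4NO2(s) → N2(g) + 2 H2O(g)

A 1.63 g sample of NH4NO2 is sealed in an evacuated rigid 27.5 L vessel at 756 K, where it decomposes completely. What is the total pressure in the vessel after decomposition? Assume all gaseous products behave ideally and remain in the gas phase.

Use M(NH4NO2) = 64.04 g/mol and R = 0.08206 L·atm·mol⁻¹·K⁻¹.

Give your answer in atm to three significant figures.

0.172 atm

n(NH4NO2) = 1.63 / 64.04 = 0.02545 mol
n(gas produced) = (3/1) × 0.02545 = 0.07635 mol
P = nRT/V = 0.07635 × 0.08206 × 756 / 27.5 = 0.1722 atm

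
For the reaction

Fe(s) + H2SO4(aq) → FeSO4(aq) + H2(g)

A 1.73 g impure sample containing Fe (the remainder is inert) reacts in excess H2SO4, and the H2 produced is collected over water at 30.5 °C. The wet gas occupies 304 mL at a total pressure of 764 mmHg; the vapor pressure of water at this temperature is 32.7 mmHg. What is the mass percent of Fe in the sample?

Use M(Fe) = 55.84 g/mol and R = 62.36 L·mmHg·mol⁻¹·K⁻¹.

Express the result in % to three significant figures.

37.9 %

P(H2) = 764 − 32.7 = 731.3 mmHg
n(H2) = PV/RT = (731.3 × 0.3040) / (62.36 × 303.65) = 0.01174 mol
n(Fe) = (1/1) × 0.01174 = 0.01174 mol
m(Fe) = 0.01174 × 55.84 = 0.6556 g
%Fe = 0.6556 / 1.73 × 100 = 37.90%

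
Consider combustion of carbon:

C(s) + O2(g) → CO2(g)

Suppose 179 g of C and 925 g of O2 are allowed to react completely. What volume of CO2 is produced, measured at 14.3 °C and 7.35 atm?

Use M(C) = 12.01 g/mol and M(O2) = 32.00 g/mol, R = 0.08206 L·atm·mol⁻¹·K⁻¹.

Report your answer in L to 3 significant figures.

n(C) = 179 / 12.01 = 14.90 mol
n(O2) = 925 / 32.00 = 28.91 mol
For 14.90 mol C, stoichiometry requires (1/1) × 14.90 = 14.90 mol O2; 28.91 mol is available, so C is limiting.
n(CO2) = (1/1) × 14.90 = 14.90 mol
V(CO2) = nRT/P = 14.90 × 0.08206 × 287.45 / 7.35 = 47.82 L

47.8 L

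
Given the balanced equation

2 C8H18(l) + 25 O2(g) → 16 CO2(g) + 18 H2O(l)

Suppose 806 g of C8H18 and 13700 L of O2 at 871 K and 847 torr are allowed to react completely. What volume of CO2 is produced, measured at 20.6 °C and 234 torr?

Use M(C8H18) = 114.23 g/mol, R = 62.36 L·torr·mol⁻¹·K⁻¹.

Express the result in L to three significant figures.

n(C8H18) = 806 / 114.23 = 7.056 mol
n(O2) = PV/RT = (847 × 13700) / (62.36 × 871) = 213.6 mol
For 7.056 mol C8H18, stoichiometry requires (25/2) × 7.056 = 88.20 mol O2; 213.6 mol is available, so C8H18 is limiting.
n(CO2) = (16/2) × 7.056 = 56.45 mol
V(CO2) = nRT/P = 56.45 × 62.36 × 293.75 / 234 = 4419 L

4420 L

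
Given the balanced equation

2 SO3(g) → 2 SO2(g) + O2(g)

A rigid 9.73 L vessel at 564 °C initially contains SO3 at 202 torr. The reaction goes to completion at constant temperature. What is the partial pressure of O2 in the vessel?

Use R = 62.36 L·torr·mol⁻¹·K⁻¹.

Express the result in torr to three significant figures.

n(SO3)₀ = PV/RT = (202 × 9.73) / (62.36 × 837.15) = 0.03765 mol
n(O2) = (1/2) × 0.03765 = 0.01883 mol
P(O2) = nRT/V = 0.01883 × 62.36 × 837.15 / 9.73 = 101.0 torr

101 torr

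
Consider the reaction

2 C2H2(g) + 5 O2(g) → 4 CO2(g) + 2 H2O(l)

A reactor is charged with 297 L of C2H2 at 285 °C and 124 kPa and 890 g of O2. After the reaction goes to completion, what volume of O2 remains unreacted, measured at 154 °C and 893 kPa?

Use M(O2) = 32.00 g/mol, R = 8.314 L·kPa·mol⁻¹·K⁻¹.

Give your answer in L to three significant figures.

n(C2H2) = PV/RT = (124 × 297) / (8.314 × 558.15) = 7.936 mol
n(O2) = 890 / 32.00 = 27.81 mol
For 7.936 mol C2H2, stoichiometry requires (5/2) × 7.936 = 19.84 mol O2; 27.81 mol is available, so C2H2 is limiting.
n(O2) consumed = (5/2) × 7.936 = 19.84 mol; remaining = 27.81 − 19.84 = 7.970 mol
V(O2) = nRT/P = 7.970 × 8.314 × 427.15 / 893 = 31.70 L

31.7 L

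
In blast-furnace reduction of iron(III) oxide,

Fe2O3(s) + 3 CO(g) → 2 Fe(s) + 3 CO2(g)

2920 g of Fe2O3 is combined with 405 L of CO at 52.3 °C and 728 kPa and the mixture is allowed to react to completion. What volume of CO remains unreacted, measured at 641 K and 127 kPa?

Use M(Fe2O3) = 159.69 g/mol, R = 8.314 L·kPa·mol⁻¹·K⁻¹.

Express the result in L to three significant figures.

2270 L

n(Fe2O3) = 2920 / 159.69 = 18.29 mol
n(CO) = PV/RT = (728 × 405) / (8.314 × 325.45) = 109.0 mol
For 18.29 mol Fe2O3, stoichiometry requires (3/1) × 18.29 = 54.87 mol CO; 109.0 mol is available, so Fe2O3 is limiting.
n(CO) consumed = (3/1) × 18.29 = 54.87 mol; remaining = 109.0 − 54.87 = 54.13 mol
V(CO) = nRT/P = 54.13 × 8.314 × 641 / 127 = 2271 L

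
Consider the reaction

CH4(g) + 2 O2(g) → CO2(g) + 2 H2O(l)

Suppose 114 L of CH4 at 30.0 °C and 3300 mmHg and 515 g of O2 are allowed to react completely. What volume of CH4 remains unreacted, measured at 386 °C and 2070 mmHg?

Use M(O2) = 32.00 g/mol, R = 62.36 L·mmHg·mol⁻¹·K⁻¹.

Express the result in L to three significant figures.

235 L

n(CH4) = PV/RT = (3300 × 114) / (62.36 × 303.15) = 19.90 mol
n(O2) = 515 / 32.00 = 16.09 mol
For 19.90 mol CH4, stoichiometry requires (2/1) × 19.90 = 39.80 mol O2; 16.09 mol is available, so O2 is limiting.
n(CH4) consumed = (1/2) × 16.09 = 8.045 mol; remaining = 19.90 − 8.045 = 11.85 mol
V(CH4) = nRT/P = 11.85 × 62.36 × 659.15 / 2070 = 235.3 L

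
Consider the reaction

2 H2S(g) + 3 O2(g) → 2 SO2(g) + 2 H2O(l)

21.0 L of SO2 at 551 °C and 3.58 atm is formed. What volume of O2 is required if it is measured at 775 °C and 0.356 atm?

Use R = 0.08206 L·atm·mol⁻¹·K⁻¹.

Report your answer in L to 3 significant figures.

403 L

n(SO2) = PV/RT = (3.58 × 21.0) / (0.08206 × 824.15) = 1.112 mol
n(O2) = (3/2) × 1.112 = 1.668 mol
V = nRT/P = 1.668 × 0.08206 × 1048.15 / 0.356 = 403.0 L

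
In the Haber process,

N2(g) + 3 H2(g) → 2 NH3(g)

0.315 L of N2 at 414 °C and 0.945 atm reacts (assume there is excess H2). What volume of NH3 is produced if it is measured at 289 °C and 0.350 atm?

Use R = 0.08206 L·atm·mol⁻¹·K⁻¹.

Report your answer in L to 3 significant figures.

n(N2) = PV/RT = (0.945 × 0.315) / (0.08206 × 687.15) = 0.005279 mol
n(NH3) = (2/1) × 0.005279 = 0.01056 mol
V = nRT/P = 0.01056 × 0.08206 × 562.15 / 0.350 = 1.392 L

1.39 L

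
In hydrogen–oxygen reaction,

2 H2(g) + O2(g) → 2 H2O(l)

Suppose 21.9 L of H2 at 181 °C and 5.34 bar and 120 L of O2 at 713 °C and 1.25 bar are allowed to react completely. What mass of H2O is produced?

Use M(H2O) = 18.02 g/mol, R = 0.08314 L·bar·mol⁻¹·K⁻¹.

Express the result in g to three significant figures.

n(H2) = PV/RT = (5.34 × 21.9) / (0.08314 × 454.15) = 3.097 mol
n(O2) = PV/RT = (1.25 × 120) / (0.08314 × 986.15) = 1.830 mol
For 3.097 mol H2, stoichiometry requires (1/2) × 3.097 = 1.548 mol O2; 1.830 mol is available, so H2 is limiting.
n(H2O) = (2/2) × 3.097 = 3.097 mol
m(H2O) = 3.097 × 18.02 = 55.81 g

55.8 g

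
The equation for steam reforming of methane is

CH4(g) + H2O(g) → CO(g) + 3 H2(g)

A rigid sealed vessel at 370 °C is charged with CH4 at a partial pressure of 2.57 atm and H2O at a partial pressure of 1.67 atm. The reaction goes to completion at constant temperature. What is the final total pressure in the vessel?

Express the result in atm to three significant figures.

7.58 atm

With V and T fixed, P_i ∝ n_i, so the mole ratios apply directly to partial pressures at 370 °C.
P(H2O) required for 2.57 atm of CH4 = (1/1) × 2.57 = 2.570 atm; available 1.67 atm, so H2O is limiting.
P(CH4) remaining = 2.57 − (1/1) × 1.67 = 0.9000 atm
P(gaseous products) = (1+3)/1 × 1.67 = 6.680 atm
P_total at 370 °C = 0.9000 + 6.680 = 7.580 atm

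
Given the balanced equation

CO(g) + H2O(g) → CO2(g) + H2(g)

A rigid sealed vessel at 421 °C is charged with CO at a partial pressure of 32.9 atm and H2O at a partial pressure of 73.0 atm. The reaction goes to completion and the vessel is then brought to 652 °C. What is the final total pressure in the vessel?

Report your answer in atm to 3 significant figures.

Because the vessel is rigid and T is held at 421 °C, work the stoichiometry in partial pressures (P_i = n_iRT/V).
P(H2O) required for 32.9 atm of CO = (1/1) × 32.9 = 32.90 atm; available 73.0 atm, so CO is limiting.
P(H2O) remaining = 73.0 − (1/1) × 32.9 = 40.10 atm
P(gaseous products) = (1+1)/1 × 32.9 = 65.80 atm
P_total at 421 °C = 40.10 + 65.80 = 105.9 atm
Scaling to 652 °C: P = 105.9 × 925.15/694.15 = 141.1 atm

141 atm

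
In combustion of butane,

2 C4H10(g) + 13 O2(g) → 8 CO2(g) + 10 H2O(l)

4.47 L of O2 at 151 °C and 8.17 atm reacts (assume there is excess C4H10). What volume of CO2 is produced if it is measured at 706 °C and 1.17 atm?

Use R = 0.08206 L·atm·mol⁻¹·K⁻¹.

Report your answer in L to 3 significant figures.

44.3 L

n(O2) = PV/RT = (8.17 × 4.47) / (0.08206 × 424.15) = 1.049 mol
n(CO2) = (8/13) × 1.049 = 0.6455 mol
V = nRT/P = 0.6455 × 0.08206 × 979.15 / 1.17 = 44.33 L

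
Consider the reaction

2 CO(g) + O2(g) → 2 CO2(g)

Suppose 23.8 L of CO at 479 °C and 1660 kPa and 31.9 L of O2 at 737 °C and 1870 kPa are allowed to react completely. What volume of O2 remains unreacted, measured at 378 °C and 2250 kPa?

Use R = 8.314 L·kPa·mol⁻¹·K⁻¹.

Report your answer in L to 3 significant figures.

9.49 L

n(CO) = PV/RT = (1660 × 23.8) / (8.314 × 752.15) = 6.318 mol
n(O2) = PV/RT = (1870 × 31.9) / (8.314 × 1010.15) = 7.103 mol
For 6.318 mol CO, stoichiometry requires (1/2) × 6.318 = 3.159 mol O2; 7.103 mol is available, so CO is limiting.
n(O2) consumed = (1/2) × 6.318 = 3.159 mol; remaining = 7.103 − 3.159 = 3.944 mol
V(O2) = nRT/P = 3.944 × 8.314 × 651.15 / 2250 = 9.490 L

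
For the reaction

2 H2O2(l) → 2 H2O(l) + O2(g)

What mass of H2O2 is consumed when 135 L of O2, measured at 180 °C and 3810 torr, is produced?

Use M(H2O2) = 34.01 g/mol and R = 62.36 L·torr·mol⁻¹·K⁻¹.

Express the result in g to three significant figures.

1240 g

n(O2) = PV/RT = (3810 × 135) / (62.36 × 453.15) = 18.20 mol
n(H2O2) = (2/1) × 18.20 = 36.40 mol
m(H2O2) = 36.40 × 34.01 = 1238 g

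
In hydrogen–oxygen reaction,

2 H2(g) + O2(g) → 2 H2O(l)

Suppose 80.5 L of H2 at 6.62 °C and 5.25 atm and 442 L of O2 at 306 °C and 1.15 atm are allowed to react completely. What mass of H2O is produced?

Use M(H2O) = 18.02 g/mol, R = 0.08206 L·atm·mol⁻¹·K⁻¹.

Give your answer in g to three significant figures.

332 g

n(H2) = PV/RT = (5.25 × 80.5) / (0.08206 × 279.77) = 18.41 mol
n(O2) = PV/RT = (1.15 × 442) / (0.08206 × 579.15) = 10.70 mol
For 18.41 mol H2, stoichiometry requires (1/2) × 18.41 = 9.205 mol O2; 10.70 mol is available, so H2 is limiting.
n(H2O) = (2/2) × 18.41 = 18.41 mol
m(H2O) = 18.41 × 18.02 = 331.7 g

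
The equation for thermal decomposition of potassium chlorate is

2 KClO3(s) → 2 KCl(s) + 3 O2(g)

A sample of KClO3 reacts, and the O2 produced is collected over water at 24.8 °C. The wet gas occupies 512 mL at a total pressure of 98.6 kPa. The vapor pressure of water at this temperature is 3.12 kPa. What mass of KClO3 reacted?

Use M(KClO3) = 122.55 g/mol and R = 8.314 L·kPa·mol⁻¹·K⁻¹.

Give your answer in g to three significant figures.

P(O2) = 98.6 − 3.12 = 95.48 kPa
n(O2) = PV/RT = (95.48 × 0.5120) / (8.314 × 297.95) = 0.01973 mol
n(KClO3) = (2/3) × 0.01973 = 0.01315 mol
m(KClO3) = 0.01315 × 122.55 = 1.612 g

1.61 g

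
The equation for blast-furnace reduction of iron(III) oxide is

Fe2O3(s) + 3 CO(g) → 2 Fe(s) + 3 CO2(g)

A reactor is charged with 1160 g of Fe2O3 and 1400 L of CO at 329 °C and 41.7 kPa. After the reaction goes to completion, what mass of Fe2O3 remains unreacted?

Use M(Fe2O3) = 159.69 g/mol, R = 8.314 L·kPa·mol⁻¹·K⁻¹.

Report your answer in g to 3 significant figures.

n(Fe2O3) = 1160 / 159.69 = 7.264 mol
n(CO) = PV/RT = (41.7 × 1400) / (8.314 × 602.15) = 11.66 mol
For 7.264 mol Fe2O3, stoichiometry requires (3/1) × 7.264 = 21.79 mol CO; 11.66 mol is available, so CO is limiting.
n(Fe2O3) consumed = (1/3) × 11.66 = 3.887 mol; remaining = 7.264 − 3.887 = 3.377 mol
m(Fe2O3) = 3.377 × 159.69 = 539.3 g

539 g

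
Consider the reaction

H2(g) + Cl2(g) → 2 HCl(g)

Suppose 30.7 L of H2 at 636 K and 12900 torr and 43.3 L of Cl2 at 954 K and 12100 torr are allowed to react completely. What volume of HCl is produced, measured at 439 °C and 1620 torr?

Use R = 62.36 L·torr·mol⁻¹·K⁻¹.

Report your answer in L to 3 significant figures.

n(H2) = PV/RT = (12900 × 30.7) / (62.36 × 636) = 9.985 mol
n(Cl2) = PV/RT = (12100 × 43.3) / (62.36 × 954) = 8.807 mol
For 9.985 mol H2, stoichiometry requires (1/1) × 9.985 = 9.985 mol Cl2; 8.807 mol is available, so Cl2 is limiting.
n(HCl) = (2/1) × 8.807 = 17.61 mol
V(HCl) = nRT/P = 17.61 × 62.36 × 712.15 / 1620 = 482.7 L

483 L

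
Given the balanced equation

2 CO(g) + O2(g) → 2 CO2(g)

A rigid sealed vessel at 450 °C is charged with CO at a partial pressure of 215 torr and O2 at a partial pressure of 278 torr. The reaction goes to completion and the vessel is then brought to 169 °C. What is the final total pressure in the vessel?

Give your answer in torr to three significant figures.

236 torr

With V and T fixed, P_i ∝ n_i, so the mole ratios apply directly to partial pressures at 450 °C.
P(O2) required for 215 torr of CO = (1/2) × 215 = 107.5 torr; available 278 torr, so CO is limiting.
P(O2) remaining = 278 − (1/2) × 215 = 170.5 torr
P(gaseous products) = (2)/2 × 215 = 215.0 torr
P_total at 450 °C = 170.5 + 215.0 = 385.5 torr
Scaling to 169 °C: P = 385.5 × 442.15/723.15 = 235.7 torr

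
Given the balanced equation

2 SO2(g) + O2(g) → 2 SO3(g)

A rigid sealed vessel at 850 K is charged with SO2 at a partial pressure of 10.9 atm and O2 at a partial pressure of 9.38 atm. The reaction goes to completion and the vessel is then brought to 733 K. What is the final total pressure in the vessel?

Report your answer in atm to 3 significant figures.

At constant V, partial pressures at 850 K are proportional to moles, so apply stoichiometry directly to pressures.
P(O2) required for 10.9 atm of SO2 = (1/2) × 10.9 = 5.450 atm; available 9.38 atm, so SO2 is limiting.
P(O2) remaining = 9.38 − (1/2) × 10.9 = 3.930 atm
P(gaseous products) = (2)/2 × 10.9 = 10.90 atm
P_total at 850 K = 3.930 + 10.90 = 14.83 atm
Scaling to 733 K: P = 14.83 × 733/850 = 12.79 atm

12.8 atm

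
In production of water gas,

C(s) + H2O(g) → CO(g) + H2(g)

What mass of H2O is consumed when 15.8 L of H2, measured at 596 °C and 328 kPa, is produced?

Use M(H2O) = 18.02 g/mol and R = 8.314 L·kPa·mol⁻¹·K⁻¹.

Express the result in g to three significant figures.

12.9 g

n(H2) = PV/RT = (328 × 15.8) / (8.314 × 869.15) = 0.7172 mol
n(H2O) = (1/1) × 0.7172 = 0.7172 mol
m(H2O) = 0.7172 × 18.02 = 12.92 g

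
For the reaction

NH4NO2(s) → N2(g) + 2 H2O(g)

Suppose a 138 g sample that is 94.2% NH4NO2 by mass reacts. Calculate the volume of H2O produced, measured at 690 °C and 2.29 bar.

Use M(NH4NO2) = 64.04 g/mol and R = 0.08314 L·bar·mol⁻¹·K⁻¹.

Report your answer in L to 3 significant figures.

mass of NH4NO2 = 138 × 94.2/100 = 130.0 g
n(NH4NO2) = 130.0 / 64.04 = 2.030 mol
n(H2O) = (2/1) × 2.030 = 4.060 mol
V = nRT/P = 4.060 × 0.08314 × 963.15 / 2.29 = 142.0 L

142 L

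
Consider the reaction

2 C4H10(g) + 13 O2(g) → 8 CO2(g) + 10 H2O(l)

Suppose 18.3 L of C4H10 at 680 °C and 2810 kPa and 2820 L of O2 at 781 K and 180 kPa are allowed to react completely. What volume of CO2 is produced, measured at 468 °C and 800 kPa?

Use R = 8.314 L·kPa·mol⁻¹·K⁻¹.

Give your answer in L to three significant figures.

n(C4H10) = PV/RT = (2810 × 18.3) / (8.314 × 953.15) = 6.489 mol
n(O2) = PV/RT = (180 × 2820) / (8.314 × 781) = 78.17 mol
For 6.489 mol C4H10, stoichiometry requires (13/2) × 6.489 = 42.18 mol O2; 78.17 mol is available, so C4H10 is limiting.
n(CO2) = (8/2) × 6.489 = 25.96 mol
V(CO2) = nRT/P = 25.96 × 8.314 × 741.15 / 800 = 200.0 L

200 L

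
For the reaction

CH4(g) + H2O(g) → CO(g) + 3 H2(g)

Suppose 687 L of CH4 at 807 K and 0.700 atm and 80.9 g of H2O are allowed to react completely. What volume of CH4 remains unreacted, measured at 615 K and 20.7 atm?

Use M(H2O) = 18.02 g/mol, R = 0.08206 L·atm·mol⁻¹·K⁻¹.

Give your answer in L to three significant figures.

n(CH4) = PV/RT = (0.700 × 687) / (0.08206 × 807) = 7.262 mol
n(H2O) = 80.9 / 18.02 = 4.489 mol
For 7.262 mol CH4, stoichiometry requires (1/1) × 7.262 = 7.262 mol H2O; 4.489 mol is available, so H2O is limiting.
n(CH4) consumed = (1/1) × 4.489 = 4.489 mol; remaining = 7.262 − 4.489 = 2.773 mol
V(CH4) = nRT/P = 2.773 × 0.08206 × 615 / 20.7 = 6.761 L

6.76 L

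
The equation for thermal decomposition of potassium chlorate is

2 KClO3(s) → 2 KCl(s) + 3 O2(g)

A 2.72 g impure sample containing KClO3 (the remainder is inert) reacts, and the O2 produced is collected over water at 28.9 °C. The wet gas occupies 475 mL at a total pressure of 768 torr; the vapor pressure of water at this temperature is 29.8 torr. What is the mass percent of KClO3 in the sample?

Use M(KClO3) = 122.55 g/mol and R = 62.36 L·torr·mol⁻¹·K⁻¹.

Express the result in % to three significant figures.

55.9 %

P(O2) = 768 − 29.8 = 738.2 torr
n(O2) = PV/RT = (738.2 × 0.4750) / (62.36 × 302.05) = 0.01862 mol
n(KClO3) = (2/3) × 0.01862 = 0.01241 mol
m(KClO3) = 0.01241 × 122.55 = 1.521 g
%KClO3 = 1.521 / 2.72 × 100 = 55.92%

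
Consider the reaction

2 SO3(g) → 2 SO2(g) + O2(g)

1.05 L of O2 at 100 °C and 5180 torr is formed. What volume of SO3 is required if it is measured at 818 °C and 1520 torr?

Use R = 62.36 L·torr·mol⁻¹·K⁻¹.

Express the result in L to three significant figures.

n(O2) = PV/RT = (5180 × 1.05) / (62.36 × 373.15) = 0.2337 mol
n(SO3) = (2/1) × 0.2337 = 0.4674 mol
V = nRT/P = 0.4674 × 62.36 × 1091.15 / 1520 = 20.92 L

20.9 L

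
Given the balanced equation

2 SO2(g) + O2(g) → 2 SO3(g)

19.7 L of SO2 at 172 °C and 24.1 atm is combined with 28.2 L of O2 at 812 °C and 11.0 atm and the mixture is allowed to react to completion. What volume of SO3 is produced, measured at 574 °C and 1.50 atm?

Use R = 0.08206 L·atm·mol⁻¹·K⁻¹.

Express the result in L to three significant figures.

323 L

n(SO2) = PV/RT = (24.1 × 19.7) / (0.08206 × 445.15) = 13.00 mol
n(O2) = PV/RT = (11.0 × 28.2) / (0.08206 × 1085.15) = 3.484 mol
For 13.00 mol SO2, stoichiometry requires (1/2) × 13.00 = 6.500 mol O2; 3.484 mol is available, so O2 is limiting.
n(SO3) = (2/1) × 3.484 = 6.968 mol
V(SO3) = nRT/P = 6.968 × 0.08206 × 847.15 / 1.50 = 322.9 L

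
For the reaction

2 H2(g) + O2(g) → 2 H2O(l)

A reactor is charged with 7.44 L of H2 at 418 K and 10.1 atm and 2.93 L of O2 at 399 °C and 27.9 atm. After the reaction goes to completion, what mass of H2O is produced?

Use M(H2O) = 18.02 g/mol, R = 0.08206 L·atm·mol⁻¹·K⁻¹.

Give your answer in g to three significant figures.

n(H2) = PV/RT = (10.1 × 7.44) / (0.08206 × 418) = 2.191 mol
n(O2) = PV/RT = (27.9 × 2.93) / (0.08206 × 672.15) = 1.482 mol
For 2.191 mol H2, stoichiometry requires (1/2) × 2.191 = 1.095 mol O2; 1.482 mol is available, so H2 is limiting.
n(H2O) = (2/2) × 2.191 = 2.191 mol
m(H2O) = 2.191 × 18.02 = 39.48 g

39.5 g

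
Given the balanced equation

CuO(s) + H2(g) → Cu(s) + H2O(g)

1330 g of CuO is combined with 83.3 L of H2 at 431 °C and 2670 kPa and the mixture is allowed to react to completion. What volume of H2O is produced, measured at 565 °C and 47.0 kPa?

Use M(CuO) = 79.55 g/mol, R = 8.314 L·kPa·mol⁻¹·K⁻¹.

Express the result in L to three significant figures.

2480 L

n(CuO) = 1330 / 79.55 = 16.72 mol
n(H2) = PV/RT = (2670 × 83.3) / (8.314 × 704.15) = 37.99 mol
For 16.72 mol CuO, stoichiometry requires (1/1) × 16.72 = 16.72 mol H2; 37.99 mol is available, so CuO is limiting.
n(H2O) = (1/1) × 16.72 = 16.72 mol
V(H2O) = nRT/P = 16.72 × 8.314 × 838.15 / 47.0 = 2479 L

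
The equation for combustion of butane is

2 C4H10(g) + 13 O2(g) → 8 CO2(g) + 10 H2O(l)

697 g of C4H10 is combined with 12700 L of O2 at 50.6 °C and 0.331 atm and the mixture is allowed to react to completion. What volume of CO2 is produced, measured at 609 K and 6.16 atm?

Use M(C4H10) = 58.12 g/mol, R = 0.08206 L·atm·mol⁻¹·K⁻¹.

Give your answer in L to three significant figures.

n(C4H10) = 697 / 58.12 = 11.99 mol
n(O2) = PV/RT = (0.331 × 12700) / (0.08206 × 323.75) = 158.2 mol
For 11.99 mol C4H10, stoichiometry requires (13/2) × 11.99 = 77.94 mol O2; 158.2 mol is available, so C4H10 is limiting.
n(CO2) = (8/2) × 11.99 = 47.96 mol
V(CO2) = nRT/P = 47.96 × 0.08206 × 609 / 6.16 = 389.1 L

389 L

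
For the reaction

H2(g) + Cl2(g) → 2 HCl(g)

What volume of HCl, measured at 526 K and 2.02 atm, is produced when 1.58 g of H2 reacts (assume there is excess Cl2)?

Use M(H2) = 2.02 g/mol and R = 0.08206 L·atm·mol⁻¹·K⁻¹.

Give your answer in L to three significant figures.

33.4 L

n(H2) = 1.580 / 2.02 = 0.7822 mol
n(HCl) = (2/1) × 0.7822 = 1.564 mol
V = nRT/P = 1.564 × 0.08206 × 526 / 2.02 = 33.42 L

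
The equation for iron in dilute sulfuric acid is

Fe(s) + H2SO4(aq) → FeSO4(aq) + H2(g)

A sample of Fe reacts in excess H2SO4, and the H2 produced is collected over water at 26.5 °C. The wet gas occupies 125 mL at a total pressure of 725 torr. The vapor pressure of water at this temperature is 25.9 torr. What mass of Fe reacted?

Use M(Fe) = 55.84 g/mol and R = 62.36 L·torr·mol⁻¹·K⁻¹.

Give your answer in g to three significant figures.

0.261 g

P(H2) = 725 − 25.9 = 699.1 torr
n(H2) = PV/RT = (699.1 × 0.1250) / (62.36 × 299.65) = 0.004677 mol
n(Fe) = (1/1) × 0.004677 = 0.004677 mol
m(Fe) = 0.004677 × 55.84 = 0.2612 g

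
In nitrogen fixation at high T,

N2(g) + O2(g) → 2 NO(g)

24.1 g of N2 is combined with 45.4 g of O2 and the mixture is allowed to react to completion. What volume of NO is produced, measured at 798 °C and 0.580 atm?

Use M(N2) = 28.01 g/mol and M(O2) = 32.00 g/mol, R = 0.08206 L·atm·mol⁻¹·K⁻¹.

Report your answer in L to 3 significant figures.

261 L

n(N2) = 24.1 / 28.01 = 0.8604 mol
n(O2) = 45.4 / 32.00 = 1.419 mol
For 0.8604 mol N2, stoichiometry requires (1/1) × 0.8604 = 0.8604 mol O2; 1.419 mol is available, so N2 is limiting.
n(NO) = (2/1) × 0.8604 = 1.721 mol
V(NO) = nRT/P = 1.721 × 0.08206 × 1071.15 / 0.580 = 260.8 L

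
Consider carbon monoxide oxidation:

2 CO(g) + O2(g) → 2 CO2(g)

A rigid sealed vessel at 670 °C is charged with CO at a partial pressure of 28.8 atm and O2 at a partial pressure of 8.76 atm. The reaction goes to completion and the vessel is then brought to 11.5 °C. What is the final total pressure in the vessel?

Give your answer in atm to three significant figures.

8.69 atm

With V and T fixed, P_i ∝ n_i, so the mole ratios apply directly to partial pressures at 670 °C.
P(O2) required for 28.8 atm of CO = (1/2) × 28.8 = 14.40 atm; available 8.76 atm, so O2 is limiting.
P(CO) remaining = 28.8 − (2/1) × 8.76 = 11.28 atm
P(gaseous products) = (2)/1 × 8.76 = 17.52 atm
P_total at 670 °C = 11.28 + 17.52 = 28.80 atm
Scaling to 11.5 °C: P = 28.80 × 284.65/943.15 = 8.692 atm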